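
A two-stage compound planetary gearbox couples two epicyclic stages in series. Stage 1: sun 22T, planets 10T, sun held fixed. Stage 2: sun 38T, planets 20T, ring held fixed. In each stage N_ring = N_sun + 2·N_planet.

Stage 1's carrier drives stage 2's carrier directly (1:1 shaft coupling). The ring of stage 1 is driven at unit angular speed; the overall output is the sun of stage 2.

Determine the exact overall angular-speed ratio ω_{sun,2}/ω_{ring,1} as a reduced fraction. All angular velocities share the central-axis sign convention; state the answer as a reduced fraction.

Stage 1: N_ring = 22 + 2·10 = 42
Stage 1: 22(ω_s−ω_c) = −42(ω_r−ω_c),  ω_s=0, ω_r=1
Stage 1: 22(0−ω_c) = −42(1−ω_c)  ⇒  64ω_c = 42  ⇒  ω_c = 21/32
  ⇒ ω_c¹/ω_r¹ = 21/32
Stage 2: N_ring = 38 + 2·20 = 78
Stage 2: 38(ω_s−ω_c) = −78(ω_r−ω_c),  ω_r=0, ω_c=1
Stage 2: ω_s = 1 − (78/38)(0−1) = 58/19
  ⇒ ω_s²/ω_c² = 58/19
Coupling ω_c² = ω_c¹ ⇒ overall = 21/32 × 58/19 = 609/304

609/304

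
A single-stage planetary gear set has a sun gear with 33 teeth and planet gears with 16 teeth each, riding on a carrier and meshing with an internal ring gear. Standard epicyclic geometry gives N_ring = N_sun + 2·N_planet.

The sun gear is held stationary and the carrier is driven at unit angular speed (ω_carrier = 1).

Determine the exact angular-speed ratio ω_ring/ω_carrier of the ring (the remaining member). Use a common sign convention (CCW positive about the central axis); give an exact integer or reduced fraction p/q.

N_ring = 33 + 2·16 = 65
33(ω_s−ω_c) = −65(ω_r−ω_c),  ω_s=0, ω_c=1
ω_r = 1 − (33/65)(0−1) = 98/65
ω_r/ω_c = 98/65

98/65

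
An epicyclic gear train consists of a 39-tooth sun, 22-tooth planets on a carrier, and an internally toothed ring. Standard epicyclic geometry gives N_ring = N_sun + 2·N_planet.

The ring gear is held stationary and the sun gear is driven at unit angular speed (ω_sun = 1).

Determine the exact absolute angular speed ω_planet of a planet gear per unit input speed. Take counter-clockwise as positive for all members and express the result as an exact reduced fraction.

-39/44

N_ring = 39 + 2·22 = 83
39(ω_s−ω_c) = −83(ω_r−ω_c),  ω_r=0, ω_s=1
39(1−ω_c) = −83(0−ω_c)  ⇒  122ω_c = 39  ⇒  ω_c = 39/122
sun–planet: 39·(1−39/122) = −22·(ω_p−ω_c)  ⇒  ω_p−ω_c = −(39/22)·(83/122) = -3237/2684
ω_p = 39/122 − 3237/2684 = -39/44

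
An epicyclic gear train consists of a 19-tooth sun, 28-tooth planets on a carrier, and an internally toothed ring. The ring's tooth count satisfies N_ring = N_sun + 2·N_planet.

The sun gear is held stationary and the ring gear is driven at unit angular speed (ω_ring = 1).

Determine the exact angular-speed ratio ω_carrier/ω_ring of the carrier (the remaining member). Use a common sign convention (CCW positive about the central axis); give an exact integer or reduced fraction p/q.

N_ring = 19 + 2·28 = 75
19(ω_s−ω_c) = −75(ω_r−ω_c),  ω_s=0, ω_r=1
19(0−ω_c) = −75(1−ω_c)  ⇒  94ω_c = 75  ⇒  ω_c = 75/94
ω_c/ω_r = 75/94

75/94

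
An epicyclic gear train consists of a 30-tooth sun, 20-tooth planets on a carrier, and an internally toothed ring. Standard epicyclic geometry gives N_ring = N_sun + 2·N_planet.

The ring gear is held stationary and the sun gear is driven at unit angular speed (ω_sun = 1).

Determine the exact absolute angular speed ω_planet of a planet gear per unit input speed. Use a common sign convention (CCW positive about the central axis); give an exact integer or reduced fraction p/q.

N_ring = 30 + 2·20 = 70
30(ω_s−ω_c) = −70(ω_r−ω_c),  ω_r=0, ω_s=1
30(1−ω_c) = −70(0−ω_c)  ⇒  100ω_c = 30  ⇒  ω_c = 3/10
sun–planet: 30·(1−3/10) = −20·(ω_p−ω_c)  ⇒  ω_p−ω_c = −(30/20)·(7/10) = -21/20
ω_p = 3/10 − 21/20 = -3/4

-3/4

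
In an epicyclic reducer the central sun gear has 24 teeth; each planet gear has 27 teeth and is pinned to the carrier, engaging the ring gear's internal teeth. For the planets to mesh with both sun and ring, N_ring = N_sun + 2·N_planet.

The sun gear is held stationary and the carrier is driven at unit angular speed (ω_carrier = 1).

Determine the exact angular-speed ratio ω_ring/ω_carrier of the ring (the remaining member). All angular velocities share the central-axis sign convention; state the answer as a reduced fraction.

N_ring = 24 + 2·27 = 78
24(ω_s−ω_c) = −78(ω_r−ω_c),  ω_s=0, ω_c=1
ω_r = 1 − (24/78)(0−1) = 17/13
ω_r/ω_c = 17/13

17/13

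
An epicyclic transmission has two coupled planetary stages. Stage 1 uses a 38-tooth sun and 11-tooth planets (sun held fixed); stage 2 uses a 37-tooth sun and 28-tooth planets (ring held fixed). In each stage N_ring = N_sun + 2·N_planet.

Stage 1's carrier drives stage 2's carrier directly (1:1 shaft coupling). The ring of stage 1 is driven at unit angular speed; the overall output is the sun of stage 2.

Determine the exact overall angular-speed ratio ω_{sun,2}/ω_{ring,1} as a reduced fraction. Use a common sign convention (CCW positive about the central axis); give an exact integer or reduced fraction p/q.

3900/1813

Stage 1: N_ring = 38 + 2·11 = 60
Stage 1: 38(ω_s−ω_c) = −60(ω_r−ω_c),  ω_s=0, ω_r=1
Stage 1: 38(0−ω_c) = −60(1−ω_c)  ⇒  98ω_c = 60  ⇒  ω_c = 30/49
  ⇒ ω_c¹/ω_r¹ = 30/49
Stage 2: N_ring = 37 + 2·28 = 93
Stage 2: 37(ω_s−ω_c) = −93(ω_r−ω_c),  ω_r=0, ω_c=1
Stage 2: ω_s = 1 − (93/37)(0−1) = 130/37
  ⇒ ω_s²/ω_c² = 130/37
Coupling ω_c² = ω_c¹ ⇒ overall = 30/49 × 130/37 = 3900/1813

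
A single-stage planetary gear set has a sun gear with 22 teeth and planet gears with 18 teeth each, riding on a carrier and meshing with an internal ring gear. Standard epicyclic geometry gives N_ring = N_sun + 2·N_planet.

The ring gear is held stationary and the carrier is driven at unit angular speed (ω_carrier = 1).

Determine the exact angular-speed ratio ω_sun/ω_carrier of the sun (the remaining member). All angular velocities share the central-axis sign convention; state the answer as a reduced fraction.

N_ring = 22 + 2·18 = 58
22(ω_s−ω_c) = −58(ω_r−ω_c),  ω_r=0, ω_c=1
ω_s = 1 − (58/22)(0−1) = 40/11
ω_s/ω_c = 40/11

40/11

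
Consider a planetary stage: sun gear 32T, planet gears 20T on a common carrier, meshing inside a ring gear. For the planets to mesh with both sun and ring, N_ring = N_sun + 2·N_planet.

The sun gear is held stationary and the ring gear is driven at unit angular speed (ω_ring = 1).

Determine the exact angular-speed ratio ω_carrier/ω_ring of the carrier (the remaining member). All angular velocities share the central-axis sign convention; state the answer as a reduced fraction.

9/13

N_ring = 32 + 2·20 = 72
32(ω_s−ω_c) = −72(ω_r−ω_c),  ω_s=0, ω_r=1
32(0−ω_c) = −72(1−ω_c)  ⇒  104ω_c = 72  ⇒  ω_c = 9/13
ω_c/ω_r = 9/13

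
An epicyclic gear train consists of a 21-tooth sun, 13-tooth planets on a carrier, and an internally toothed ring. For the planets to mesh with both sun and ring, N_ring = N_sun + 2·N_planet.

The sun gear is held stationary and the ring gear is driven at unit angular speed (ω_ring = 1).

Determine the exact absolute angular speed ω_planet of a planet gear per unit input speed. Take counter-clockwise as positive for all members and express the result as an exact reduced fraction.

47/26

N_ring = 21 + 2·13 = 47
21(ω_s−ω_c) = −47(ω_r−ω_c),  ω_s=0, ω_r=1
21(0−ω_c) = −47(1−ω_c)  ⇒  68ω_c = 47  ⇒  ω_c = 47/68
sun–planet: 21·(0−47/68) = −13·(ω_p−ω_c)  ⇒  ω_p−ω_c = −(21/13)·(-47/68) = 987/884
ω_p = 47/68 + 987/884 = 47/26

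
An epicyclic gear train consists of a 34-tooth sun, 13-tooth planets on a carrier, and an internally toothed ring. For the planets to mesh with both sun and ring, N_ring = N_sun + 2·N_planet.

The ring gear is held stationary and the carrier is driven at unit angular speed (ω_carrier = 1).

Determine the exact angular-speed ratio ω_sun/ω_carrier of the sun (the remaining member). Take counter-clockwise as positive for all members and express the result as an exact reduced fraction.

47/17

N_ring = 34 + 2·13 = 60
34(ω_s−ω_c) = −60(ω_r−ω_c),  ω_r=0, ω_c=1
ω_s = 1 − (60/34)(0−1) = 47/17
ω_s/ω_c = 47/17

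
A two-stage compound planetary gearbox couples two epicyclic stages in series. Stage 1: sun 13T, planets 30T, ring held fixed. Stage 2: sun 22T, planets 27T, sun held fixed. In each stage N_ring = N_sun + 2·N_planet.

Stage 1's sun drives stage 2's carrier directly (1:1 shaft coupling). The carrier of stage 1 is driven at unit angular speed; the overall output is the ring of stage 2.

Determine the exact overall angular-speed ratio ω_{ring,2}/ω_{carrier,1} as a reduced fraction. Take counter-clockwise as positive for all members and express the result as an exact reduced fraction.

Stage 1: N_ring = 13 + 2·30 = 73
Stage 1: 13(ω_s−ω_c) = −73(ω_r−ω_c),  ω_r=0, ω_c=1
Stage 1: ω_s = 1 − (73/13)(0−1) = 86/13
  ⇒ ω_s¹/ω_c¹ = 86/13
Stage 2: N_ring = 22 + 2·27 = 76
Stage 2: 22(ω_s−ω_c) = −76(ω_r−ω_c),  ω_s=0, ω_c=1
Stage 2: ω_r = 1 − (22/76)(0−1) = 49/38
  ⇒ ω_r²/ω_c² = 49/38
Coupling ω_c² = ω_s¹ ⇒ overall = 86/13 × 49/38 = 2107/247

2107/247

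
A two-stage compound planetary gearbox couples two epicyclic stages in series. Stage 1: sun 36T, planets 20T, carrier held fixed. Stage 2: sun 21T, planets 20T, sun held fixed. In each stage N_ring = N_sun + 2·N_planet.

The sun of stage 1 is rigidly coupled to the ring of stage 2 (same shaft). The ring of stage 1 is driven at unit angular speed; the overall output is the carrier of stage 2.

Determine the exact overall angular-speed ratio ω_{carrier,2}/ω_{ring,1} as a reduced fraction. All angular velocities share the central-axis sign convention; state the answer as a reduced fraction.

-1159/738

Stage 1: N_ring = 36 + 2·20 = 76
Stage 1: 36(ω_s−ω_c) = −76(ω_r−ω_c),  ω_c=0, ω_r=1
Stage 1: ω_s = 0 − (76/36)(1−0) = -19/9
  ⇒ ω_s¹/ω_r¹ = -19/9
Stage 2: N_ring = 21 + 2·20 = 61
Stage 2: 21(ω_s−ω_c) = −61(ω_r−ω_c),  ω_s=0, ω_r=1
Stage 2: 21(0−ω_c) = −61(1−ω_c)  ⇒  82ω_c = 61  ⇒  ω_c = 61/82
  ⇒ ω_c²/ω_r² = 61/82
Coupling ω_r² = ω_s¹ ⇒ overall = -19/9 × 61/82 = -1159/738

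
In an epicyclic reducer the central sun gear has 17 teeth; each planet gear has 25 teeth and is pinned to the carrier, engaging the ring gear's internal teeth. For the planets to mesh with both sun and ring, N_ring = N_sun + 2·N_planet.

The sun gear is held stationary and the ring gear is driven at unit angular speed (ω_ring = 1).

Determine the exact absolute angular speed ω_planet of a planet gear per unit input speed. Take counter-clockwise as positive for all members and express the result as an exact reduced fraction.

67/50

N_ring = 17 + 2·25 = 67
17(ω_s−ω_c) = −67(ω_r−ω_c),  ω_s=0, ω_r=1
17(0−ω_c) = −67(1−ω_c)  ⇒  84ω_c = 67  ⇒  ω_c = 67/84
sun–planet: 17·(0−67/84) = −25·(ω_p−ω_c)  ⇒  ω_p−ω_c = −(17/25)·(-67/84) = 1139/2100
ω_p = 67/84 + 1139/2100 = 67/50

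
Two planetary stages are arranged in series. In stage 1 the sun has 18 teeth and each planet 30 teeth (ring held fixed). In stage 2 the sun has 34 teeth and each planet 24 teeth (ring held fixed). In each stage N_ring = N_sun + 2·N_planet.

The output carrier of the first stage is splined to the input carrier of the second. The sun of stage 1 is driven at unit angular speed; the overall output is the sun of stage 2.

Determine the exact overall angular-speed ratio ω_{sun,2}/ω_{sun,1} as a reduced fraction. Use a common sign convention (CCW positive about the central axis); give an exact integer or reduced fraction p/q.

Stage 1: N_ring = 18 + 2·30 = 78
Stage 1: 18(ω_s−ω_c) = −78(ω_r−ω_c),  ω_r=0, ω_s=1
Stage 1: 18(1−ω_c) = −78(0−ω_c)  ⇒  96ω_c = 18  ⇒  ω_c = 3/16
  ⇒ ω_c¹/ω_s¹ = 3/16
Stage 2: N_ring = 34 + 2·24 = 82
Stage 2: 34(ω_s−ω_c) = −82(ω_r−ω_c),  ω_r=0, ω_c=1
Stage 2: ω_s = 1 − (82/34)(0−1) = 58/17
  ⇒ ω_s²/ω_c² = 58/17
Coupling ω_c² = ω_c¹ ⇒ overall = 3/16 × 58/17 = 87/136

87/136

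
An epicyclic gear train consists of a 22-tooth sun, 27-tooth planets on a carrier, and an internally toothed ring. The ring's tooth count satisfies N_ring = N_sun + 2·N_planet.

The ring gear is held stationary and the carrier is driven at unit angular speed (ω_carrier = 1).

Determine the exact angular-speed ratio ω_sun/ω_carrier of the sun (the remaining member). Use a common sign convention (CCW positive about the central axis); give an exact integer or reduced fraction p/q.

N_ring = 22 + 2·27 = 76
22(ω_s−ω_c) = −76(ω_r−ω_c),  ω_r=0, ω_c=1
ω_s = 1 − (76/22)(0−1) = 49/11
ω_s/ω_c = 49/11

49/11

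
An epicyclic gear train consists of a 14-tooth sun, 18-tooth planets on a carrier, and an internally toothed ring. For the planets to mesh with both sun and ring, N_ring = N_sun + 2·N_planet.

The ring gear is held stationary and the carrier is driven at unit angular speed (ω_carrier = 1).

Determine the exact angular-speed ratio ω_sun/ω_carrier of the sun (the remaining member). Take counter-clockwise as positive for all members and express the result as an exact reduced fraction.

N_ring = 14 + 2·18 = 50
14(ω_s−ω_c) = −50(ω_r−ω_c),  ω_r=0, ω_c=1
ω_s = 1 − (50/14)(0−1) = 32/7
ω_s/ω_c = 32/7

32/7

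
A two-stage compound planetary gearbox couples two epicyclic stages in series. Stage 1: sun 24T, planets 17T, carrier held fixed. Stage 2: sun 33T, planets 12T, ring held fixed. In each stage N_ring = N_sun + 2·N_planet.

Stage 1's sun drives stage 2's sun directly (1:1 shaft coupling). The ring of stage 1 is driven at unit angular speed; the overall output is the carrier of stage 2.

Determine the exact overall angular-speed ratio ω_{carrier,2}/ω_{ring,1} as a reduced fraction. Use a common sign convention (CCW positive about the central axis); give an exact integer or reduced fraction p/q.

-319/360

Stage 1: N_ring = 24 + 2·17 = 58
Stage 1: 24(ω_s−ω_c) = −58(ω_r−ω_c),  ω_c=0, ω_r=1
Stage 1: ω_s = 0 − (58/24)(1−0) = -29/12
  ⇒ ω_s¹/ω_r¹ = -29/12
Stage 2: N_ring = 33 + 2·12 = 57
Stage 2: 33(ω_s−ω_c) = −57(ω_r−ω_c),  ω_r=0, ω_s=1
Stage 2: 33(1−ω_c) = −57(0−ω_c)  ⇒  90ω_c = 33  ⇒  ω_c = 11/30
  ⇒ ω_c²/ω_s² = 11/30
Coupling ω_s² = ω_s¹ ⇒ overall = -29/12 × 11/30 = -319/360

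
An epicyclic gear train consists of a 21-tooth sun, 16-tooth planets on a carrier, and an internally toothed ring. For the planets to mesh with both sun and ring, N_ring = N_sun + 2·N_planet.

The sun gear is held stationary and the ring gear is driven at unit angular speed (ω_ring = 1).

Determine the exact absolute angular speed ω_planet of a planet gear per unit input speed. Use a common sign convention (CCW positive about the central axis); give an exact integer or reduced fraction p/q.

53/32

N_ring = 21 + 2·16 = 53
21(ω_s−ω_c) = −53(ω_r−ω_c),  ω_s=0, ω_r=1
21(0−ω_c) = −53(1−ω_c)  ⇒  74ω_c = 53  ⇒  ω_c = 53/74
sun–planet: 21·(0−53/74) = −16·(ω_p−ω_c)  ⇒  ω_p−ω_c = −(21/16)·(-53/74) = 1113/1184
ω_p = 53/74 + 1113/1184 = 53/32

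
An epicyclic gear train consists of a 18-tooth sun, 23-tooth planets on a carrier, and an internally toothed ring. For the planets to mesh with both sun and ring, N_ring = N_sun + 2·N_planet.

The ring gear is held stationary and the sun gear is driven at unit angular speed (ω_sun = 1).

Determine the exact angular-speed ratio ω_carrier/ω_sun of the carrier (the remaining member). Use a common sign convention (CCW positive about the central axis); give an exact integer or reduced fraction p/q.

N_ring = 18 + 2·23 = 64
18(ω_s−ω_c) = −64(ω_r−ω_c),  ω_r=0, ω_s=1
18(1−ω_c) = −64(0−ω_c)  ⇒  82ω_c = 18  ⇒  ω_c = 9/41
ω_c/ω_s = 9/41

9/41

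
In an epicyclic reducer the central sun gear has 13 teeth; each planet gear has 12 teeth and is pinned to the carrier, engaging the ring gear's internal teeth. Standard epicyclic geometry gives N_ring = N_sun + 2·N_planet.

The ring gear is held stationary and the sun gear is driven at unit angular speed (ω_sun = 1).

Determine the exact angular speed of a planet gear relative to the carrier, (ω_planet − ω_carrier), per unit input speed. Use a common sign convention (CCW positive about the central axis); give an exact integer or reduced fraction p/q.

-481/600

N_ring = 13 + 2·12 = 37
13(ω_s−ω_c) = −37(ω_r−ω_c),  ω_r=0, ω_s=1
13(1−ω_c) = −37(0−ω_c)  ⇒  50ω_c = 13  ⇒  ω_c = 13/50
sun–planet: 13·(1−13/50) = −12·(ω_p−ω_c)  ⇒  ω_p−ω_c = −(13/12)·(37/50) = -481/600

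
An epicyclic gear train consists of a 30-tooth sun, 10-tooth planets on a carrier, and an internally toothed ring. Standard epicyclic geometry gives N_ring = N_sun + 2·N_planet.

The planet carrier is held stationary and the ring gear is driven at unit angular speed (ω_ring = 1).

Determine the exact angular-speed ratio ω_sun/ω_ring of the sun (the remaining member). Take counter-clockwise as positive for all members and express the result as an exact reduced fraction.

N_ring = 30 + 2·10 = 50
30(ω_s−ω_c) = −50(ω_r−ω_c),  ω_c=0, ω_r=1
ω_s = 0 − (50/30)(1−0) = -5/3
ω_s/ω_r = -5/3

-5/3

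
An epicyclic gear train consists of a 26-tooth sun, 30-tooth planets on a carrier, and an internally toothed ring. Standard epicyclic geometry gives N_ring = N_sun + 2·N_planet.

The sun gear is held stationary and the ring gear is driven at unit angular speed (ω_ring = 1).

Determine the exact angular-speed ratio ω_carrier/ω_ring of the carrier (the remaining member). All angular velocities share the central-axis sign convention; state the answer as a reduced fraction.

N_ring = 26 + 2·30 = 86
26(ω_s−ω_c) = −86(ω_r−ω_c),  ω_s=0, ω_r=1
26(0−ω_c) = −86(1−ω_c)  ⇒  112ω_c = 86  ⇒  ω_c = 43/56
ω_c/ω_r = 43/56

43/56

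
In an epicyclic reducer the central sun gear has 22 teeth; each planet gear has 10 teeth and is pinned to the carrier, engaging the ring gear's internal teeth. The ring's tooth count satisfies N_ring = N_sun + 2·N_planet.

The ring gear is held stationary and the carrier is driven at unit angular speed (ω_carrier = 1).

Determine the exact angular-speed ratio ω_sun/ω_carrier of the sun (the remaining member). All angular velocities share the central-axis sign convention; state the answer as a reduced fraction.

32/11

N_ring = 22 + 2·10 = 42
22(ω_s−ω_c) = −42(ω_r−ω_c),  ω_r=0, ω_c=1
ω_s = 1 − (42/22)(0−1) = 32/11
ω_s/ω_c = 32/11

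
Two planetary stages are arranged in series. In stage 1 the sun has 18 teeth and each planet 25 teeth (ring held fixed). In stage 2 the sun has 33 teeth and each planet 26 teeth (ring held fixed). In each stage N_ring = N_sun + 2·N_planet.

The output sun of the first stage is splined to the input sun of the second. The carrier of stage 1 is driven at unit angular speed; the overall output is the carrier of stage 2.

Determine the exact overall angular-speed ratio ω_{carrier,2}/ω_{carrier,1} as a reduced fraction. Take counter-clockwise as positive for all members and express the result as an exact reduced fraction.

Stage 1: N_ring = 18 + 2·25 = 68
Stage 1: 18(ω_s−ω_c) = −68(ω_r−ω_c),  ω_r=0, ω_c=1
Stage 1: ω_s = 1 − (68/18)(0−1) = 43/9
  ⇒ ω_s¹/ω_c¹ = 43/9
Stage 2: N_ring = 33 + 2·26 = 85
Stage 2: 33(ω_s−ω_c) = −85(ω_r−ω_c),  ω_r=0, ω_s=1
Stage 2: 33(1−ω_c) = −85(0−ω_c)  ⇒  118ω_c = 33  ⇒  ω_c = 33/118
  ⇒ ω_c²/ω_s² = 33/118
Coupling ω_s² = ω_s¹ ⇒ overall = 43/9 × 33/118 = 473/354

473/354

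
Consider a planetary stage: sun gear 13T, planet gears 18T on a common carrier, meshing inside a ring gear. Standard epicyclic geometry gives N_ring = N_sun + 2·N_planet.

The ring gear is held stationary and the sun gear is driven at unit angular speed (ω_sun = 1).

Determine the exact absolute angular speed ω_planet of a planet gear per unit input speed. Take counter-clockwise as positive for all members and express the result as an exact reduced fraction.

-13/36

N_ring = 13 + 2·18 = 49
13(ω_s−ω_c) = −49(ω_r−ω_c),  ω_r=0, ω_s=1
13(1−ω_c) = −49(0−ω_c)  ⇒  62ω_c = 13  ⇒  ω_c = 13/62
sun–planet: 13·(1−13/62) = −18·(ω_p−ω_c)  ⇒  ω_p−ω_c = −(13/18)·(49/62) = -637/1116
ω_p = 13/62 − 637/1116 = -13/36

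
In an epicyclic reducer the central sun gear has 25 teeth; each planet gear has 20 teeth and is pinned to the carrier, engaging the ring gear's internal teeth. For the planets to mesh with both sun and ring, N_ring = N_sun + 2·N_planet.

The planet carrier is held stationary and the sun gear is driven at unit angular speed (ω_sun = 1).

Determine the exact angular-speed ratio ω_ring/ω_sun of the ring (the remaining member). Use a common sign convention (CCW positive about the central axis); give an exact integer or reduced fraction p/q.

-5/13

N_ring = 25 + 2·20 = 65
25(ω_s−ω_c) = −65(ω_r−ω_c),  ω_c=0, ω_s=1
ω_r = 0 − (25/65)(1−0) = -5/13
ω_r/ω_s = -5/13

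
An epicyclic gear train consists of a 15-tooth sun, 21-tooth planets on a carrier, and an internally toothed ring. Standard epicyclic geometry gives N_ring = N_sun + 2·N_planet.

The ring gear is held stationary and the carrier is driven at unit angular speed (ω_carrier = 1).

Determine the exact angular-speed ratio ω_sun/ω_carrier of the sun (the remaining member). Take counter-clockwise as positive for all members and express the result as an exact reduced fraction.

24/5

N_ring = 15 + 2·21 = 57
15(ω_s−ω_c) = −57(ω_r−ω_c),  ω_r=0, ω_c=1
ω_s = 1 − (57/15)(0−1) = 24/5
ω_s/ω_c = 24/5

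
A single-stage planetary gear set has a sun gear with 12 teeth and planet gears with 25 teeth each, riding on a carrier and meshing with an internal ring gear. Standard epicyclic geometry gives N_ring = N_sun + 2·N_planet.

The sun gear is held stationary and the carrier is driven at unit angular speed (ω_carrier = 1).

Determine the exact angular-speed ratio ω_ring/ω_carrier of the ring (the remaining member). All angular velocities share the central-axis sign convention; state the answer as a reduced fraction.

37/31

N_ring = 12 + 2·25 = 62
12(ω_s−ω_c) = −62(ω_r−ω_c),  ω_s=0, ω_c=1
ω_r = 1 − (12/62)(0−1) = 37/31
ω_r/ω_c = 37/31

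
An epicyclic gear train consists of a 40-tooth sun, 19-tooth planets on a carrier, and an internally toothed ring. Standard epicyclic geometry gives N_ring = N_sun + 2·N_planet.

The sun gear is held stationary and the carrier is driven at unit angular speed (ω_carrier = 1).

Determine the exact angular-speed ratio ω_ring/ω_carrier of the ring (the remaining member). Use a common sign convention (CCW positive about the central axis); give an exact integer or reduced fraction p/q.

N_ring = 40 + 2·19 = 78
40(ω_s−ω_c) = −78(ω_r−ω_c),  ω_s=0, ω_c=1
ω_r = 1 − (40/78)(0−1) = 59/39
ω_r/ω_c = 59/39

59/39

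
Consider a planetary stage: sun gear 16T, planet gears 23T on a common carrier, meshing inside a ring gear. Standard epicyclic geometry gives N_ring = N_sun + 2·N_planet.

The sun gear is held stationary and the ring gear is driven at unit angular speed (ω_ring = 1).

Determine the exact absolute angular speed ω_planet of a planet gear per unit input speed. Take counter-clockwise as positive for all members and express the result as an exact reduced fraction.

N_ring = 16 + 2·23 = 62
16(ω_s−ω_c) = −62(ω_r−ω_c),  ω_s=0, ω_r=1
16(0−ω_c) = −62(1−ω_c)  ⇒  78ω_c = 62  ⇒  ω_c = 31/39
sun–planet: 16·(0−31/39) = −23·(ω_p−ω_c)  ⇒  ω_p−ω_c = −(16/23)·(-31/39) = 496/897
ω_p = 31/39 + 496/897 = 31/23

31/23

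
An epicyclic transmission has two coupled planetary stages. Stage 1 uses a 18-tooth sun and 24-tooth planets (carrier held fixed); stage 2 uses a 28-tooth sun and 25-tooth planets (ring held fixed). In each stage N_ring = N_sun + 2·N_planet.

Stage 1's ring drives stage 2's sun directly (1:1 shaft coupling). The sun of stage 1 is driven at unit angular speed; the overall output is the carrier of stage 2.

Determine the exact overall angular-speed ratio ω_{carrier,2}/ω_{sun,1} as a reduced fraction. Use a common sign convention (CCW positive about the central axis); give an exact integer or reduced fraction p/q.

-42/583

Stage 1: N_ring = 18 + 2·24 = 66
Stage 1: 18(ω_s−ω_c) = −66(ω_r−ω_c),  ω_c=0, ω_s=1
Stage 1: ω_r = 0 − (18/66)(1−0) = -3/11
  ⇒ ω_r¹/ω_s¹ = -3/11
Stage 2: N_ring = 28 + 2·25 = 78
Stage 2: 28(ω_s−ω_c) = −78(ω_r−ω_c),  ω_r=0, ω_s=1
Stage 2: 28(1−ω_c) = −78(0−ω_c)  ⇒  106ω_c = 28  ⇒  ω_c = 14/53
  ⇒ ω_c²/ω_s² = 14/53
Coupling ω_s² = ω_r¹ ⇒ overall = -3/11 × 14/53 = -42/583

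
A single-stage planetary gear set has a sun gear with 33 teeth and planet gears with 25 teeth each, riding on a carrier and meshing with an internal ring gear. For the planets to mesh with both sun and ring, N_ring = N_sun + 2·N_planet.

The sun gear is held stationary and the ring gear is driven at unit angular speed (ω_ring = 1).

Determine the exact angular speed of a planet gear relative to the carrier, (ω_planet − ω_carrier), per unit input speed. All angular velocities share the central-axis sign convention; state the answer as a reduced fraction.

2739/2900

N_ring = 33 + 2·25 = 83
33(ω_s−ω_c) = −83(ω_r−ω_c),  ω_s=0, ω_r=1
33(0−ω_c) = −83(1−ω_c)  ⇒  116ω_c = 83  ⇒  ω_c = 83/116
sun–planet: 33·(0−83/116) = −25·(ω_p−ω_c)  ⇒  ω_p−ω_c = −(33/25)·(-83/116) = 2739/2900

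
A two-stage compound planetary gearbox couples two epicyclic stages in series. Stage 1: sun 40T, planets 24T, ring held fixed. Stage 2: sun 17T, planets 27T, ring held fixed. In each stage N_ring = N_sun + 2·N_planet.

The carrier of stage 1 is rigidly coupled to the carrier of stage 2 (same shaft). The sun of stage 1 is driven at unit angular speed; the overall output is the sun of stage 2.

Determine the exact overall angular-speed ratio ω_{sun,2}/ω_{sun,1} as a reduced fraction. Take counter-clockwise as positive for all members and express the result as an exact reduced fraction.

55/34

Stage 1: N_ring = 40 + 2·24 = 88
Stage 1: 40(ω_s−ω_c) = −88(ω_r−ω_c),  ω_r=0, ω_s=1
Stage 1: 40(1−ω_c) = −88(0−ω_c)  ⇒  128ω_c = 40  ⇒  ω_c = 5/16
  ⇒ ω_c¹/ω_s¹ = 5/16
Stage 2: N_ring = 17 + 2·27 = 71
Stage 2: 17(ω_s−ω_c) = −71(ω_r−ω_c),  ω_r=0, ω_c=1
Stage 2: ω_s = 1 − (71/17)(0−1) = 88/17
  ⇒ ω_s²/ω_c² = 88/17
Coupling ω_c² = ω_c¹ ⇒ overall = 5/16 × 88/17 = 55/34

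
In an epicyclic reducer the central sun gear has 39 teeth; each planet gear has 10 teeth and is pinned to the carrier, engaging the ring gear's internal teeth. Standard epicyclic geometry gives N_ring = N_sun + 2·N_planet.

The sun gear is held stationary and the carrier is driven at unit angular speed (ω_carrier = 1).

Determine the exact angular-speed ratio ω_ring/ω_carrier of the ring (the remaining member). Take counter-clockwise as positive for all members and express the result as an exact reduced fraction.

98/59

N_ring = 39 + 2·10 = 59
39(ω_s−ω_c) = −59(ω_r−ω_c),  ω_s=0, ω_c=1
ω_r = 1 − (39/59)(0−1) = 98/59
ω_r/ω_c = 98/59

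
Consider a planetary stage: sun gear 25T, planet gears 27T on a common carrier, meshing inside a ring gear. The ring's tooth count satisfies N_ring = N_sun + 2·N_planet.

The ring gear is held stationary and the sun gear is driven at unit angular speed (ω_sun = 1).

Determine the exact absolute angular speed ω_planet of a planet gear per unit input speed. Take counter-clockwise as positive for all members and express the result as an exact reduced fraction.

-25/54

N_ring = 25 + 2·27 = 79
25(ω_s−ω_c) = −79(ω_r−ω_c),  ω_r=0, ω_s=1
25(1−ω_c) = −79(0−ω_c)  ⇒  104ω_c = 25  ⇒  ω_c = 25/104
sun–planet: 25·(1−25/104) = −27·(ω_p−ω_c)  ⇒  ω_p−ω_c = −(25/27)·(79/104) = -1975/2808
ω_p = 25/104 − 1975/2808 = -25/54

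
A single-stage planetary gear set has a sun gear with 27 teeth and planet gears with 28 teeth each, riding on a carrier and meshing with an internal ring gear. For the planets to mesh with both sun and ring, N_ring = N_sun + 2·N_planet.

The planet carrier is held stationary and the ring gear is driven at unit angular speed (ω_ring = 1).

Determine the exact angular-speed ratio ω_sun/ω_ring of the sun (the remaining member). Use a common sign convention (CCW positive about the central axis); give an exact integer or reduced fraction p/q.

-83/27

N_ring = 27 + 2·28 = 83
27(ω_s−ω_c) = −83(ω_r−ω_c),  ω_c=0, ω_r=1
ω_s = 0 − (83/27)(1−0) = -83/27
ω_s/ω_r = -83/27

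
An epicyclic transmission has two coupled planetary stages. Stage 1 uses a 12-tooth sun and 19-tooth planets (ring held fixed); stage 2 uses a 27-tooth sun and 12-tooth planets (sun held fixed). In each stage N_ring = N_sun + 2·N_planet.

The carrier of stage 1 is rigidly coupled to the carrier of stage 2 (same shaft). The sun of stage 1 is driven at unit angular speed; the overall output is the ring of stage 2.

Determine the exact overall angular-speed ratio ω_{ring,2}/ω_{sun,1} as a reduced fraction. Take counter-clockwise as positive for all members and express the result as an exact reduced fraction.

156/527

Stage 1: N_ring = 12 + 2·19 = 50
Stage 1: 12(ω_s−ω_c) = −50(ω_r−ω_c),  ω_r=0, ω_s=1
Stage 1: 12(1−ω_c) = −50(0−ω_c)  ⇒  62ω_c = 12  ⇒  ω_c = 6/31
  ⇒ ω_c¹/ω_s¹ = 6/31
Stage 2: N_ring = 27 + 2·12 = 51
Stage 2: 27(ω_s−ω_c) = −51(ω_r−ω_c),  ω_s=0, ω_c=1
Stage 2: ω_r = 1 − (27/51)(0−1) = 26/17
  ⇒ ω_r²/ω_c² = 26/17
Coupling ω_c² = ω_c¹ ⇒ overall = 6/31 × 26/17 = 156/527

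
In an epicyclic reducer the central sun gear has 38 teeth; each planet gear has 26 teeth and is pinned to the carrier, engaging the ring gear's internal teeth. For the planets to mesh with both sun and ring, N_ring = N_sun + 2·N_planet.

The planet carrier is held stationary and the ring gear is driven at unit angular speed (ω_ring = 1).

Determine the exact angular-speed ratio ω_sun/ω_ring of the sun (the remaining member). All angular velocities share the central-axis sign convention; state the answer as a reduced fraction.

-45/19

N_ring = 38 + 2·26 = 90
38(ω_s−ω_c) = −90(ω_r−ω_c),  ω_c=0, ω_r=1
ω_s = 0 − (90/38)(1−0) = -45/19
ω_s/ω_r = -45/19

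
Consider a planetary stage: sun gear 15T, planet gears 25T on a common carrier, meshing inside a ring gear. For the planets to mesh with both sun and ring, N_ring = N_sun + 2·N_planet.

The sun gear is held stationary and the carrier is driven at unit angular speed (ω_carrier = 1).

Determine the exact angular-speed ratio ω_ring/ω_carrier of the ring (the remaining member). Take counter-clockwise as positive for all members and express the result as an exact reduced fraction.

N_ring = 15 + 2·25 = 65
15(ω_s−ω_c) = −65(ω_r−ω_c),  ω_s=0, ω_c=1
ω_r = 1 − (15/65)(0−1) = 16/13
ω_r/ω_c = 16/13

16/13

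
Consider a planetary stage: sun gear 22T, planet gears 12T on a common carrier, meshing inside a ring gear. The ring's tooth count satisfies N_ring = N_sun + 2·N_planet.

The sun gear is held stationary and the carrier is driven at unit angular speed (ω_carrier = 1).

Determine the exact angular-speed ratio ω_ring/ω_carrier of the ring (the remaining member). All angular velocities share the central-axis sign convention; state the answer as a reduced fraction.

34/23

N_ring = 22 + 2·12 = 46
22(ω_s−ω_c) = −46(ω_r−ω_c),  ω_s=0, ω_c=1
ω_r = 1 − (22/46)(0−1) = 34/23
ω_r/ω_c = 34/23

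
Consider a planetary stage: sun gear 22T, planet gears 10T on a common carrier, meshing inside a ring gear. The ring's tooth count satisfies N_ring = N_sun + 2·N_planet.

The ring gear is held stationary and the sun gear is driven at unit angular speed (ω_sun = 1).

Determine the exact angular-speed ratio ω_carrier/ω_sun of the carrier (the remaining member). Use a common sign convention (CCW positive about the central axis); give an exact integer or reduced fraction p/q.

N_ring = 22 + 2·10 = 42
22(ω_s−ω_c) = −42(ω_r−ω_c),  ω_r=0, ω_s=1
22(1−ω_c) = −42(0−ω_c)  ⇒  64ω_c = 22  ⇒  ω_c = 11/32
ω_c/ω_s = 11/32

11/32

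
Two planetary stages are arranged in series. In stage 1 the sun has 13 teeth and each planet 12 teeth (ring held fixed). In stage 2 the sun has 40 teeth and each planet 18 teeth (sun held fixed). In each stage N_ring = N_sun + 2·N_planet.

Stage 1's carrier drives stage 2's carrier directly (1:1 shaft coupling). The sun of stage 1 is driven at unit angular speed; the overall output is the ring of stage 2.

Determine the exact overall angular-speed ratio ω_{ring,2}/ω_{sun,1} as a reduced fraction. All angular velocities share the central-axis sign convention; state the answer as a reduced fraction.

377/950

Stage 1: N_ring = 13 + 2·12 = 37
Stage 1: 13(ω_s−ω_c) = −37(ω_r−ω_c),  ω_r=0, ω_s=1
Stage 1: 13(1−ω_c) = −37(0−ω_c)  ⇒  50ω_c = 13  ⇒  ω_c = 13/50
  ⇒ ω_c¹/ω_s¹ = 13/50
Stage 2: N_ring = 40 + 2·18 = 76
Stage 2: 40(ω_s−ω_c) = −76(ω_r−ω_c),  ω_s=0, ω_c=1
Stage 2: ω_r = 1 − (40/76)(0−1) = 29/19
  ⇒ ω_r²/ω_c² = 29/19
Coupling ω_c² = ω_c¹ ⇒ overall = 13/50 × 29/19 = 377/950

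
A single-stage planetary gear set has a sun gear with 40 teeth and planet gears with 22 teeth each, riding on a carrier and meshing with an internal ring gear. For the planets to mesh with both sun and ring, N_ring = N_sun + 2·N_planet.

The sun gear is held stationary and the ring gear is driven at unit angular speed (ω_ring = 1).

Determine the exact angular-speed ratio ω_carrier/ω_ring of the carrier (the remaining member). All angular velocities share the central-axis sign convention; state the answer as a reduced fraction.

N_ring = 40 + 2·22 = 84
40(ω_s−ω_c) = −84(ω_r−ω_c),  ω_s=0, ω_r=1
40(0−ω_c) = −84(1−ω_c)  ⇒  124ω_c = 84  ⇒  ω_c = 21/31
ω_c/ω_r = 21/31

21/31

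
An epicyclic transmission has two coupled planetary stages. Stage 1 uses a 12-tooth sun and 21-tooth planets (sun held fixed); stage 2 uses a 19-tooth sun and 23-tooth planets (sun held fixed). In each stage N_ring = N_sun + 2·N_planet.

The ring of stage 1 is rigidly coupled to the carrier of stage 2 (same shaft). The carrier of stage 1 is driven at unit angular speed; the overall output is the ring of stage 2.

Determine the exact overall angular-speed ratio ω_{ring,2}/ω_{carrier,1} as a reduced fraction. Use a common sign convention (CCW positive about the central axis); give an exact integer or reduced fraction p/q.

Stage 1: N_ring = 12 + 2·21 = 54
Stage 1: 12(ω_s−ω_c) = −54(ω_r−ω_c),  ω_s=0, ω_c=1
Stage 1: ω_r = 1 − (12/54)(0−1) = 11/9
  ⇒ ω_r¹/ω_c¹ = 11/9
Stage 2: N_ring = 19 + 2·23 = 65
Stage 2: 19(ω_s−ω_c) = −65(ω_r−ω_c),  ω_s=0, ω_c=1
Stage 2: ω_r = 1 − (19/65)(0−1) = 84/65
  ⇒ ω_r²/ω_c² = 84/65
Coupling ω_c² = ω_r¹ ⇒ overall = 11/9 × 84/65 = 308/195

308/195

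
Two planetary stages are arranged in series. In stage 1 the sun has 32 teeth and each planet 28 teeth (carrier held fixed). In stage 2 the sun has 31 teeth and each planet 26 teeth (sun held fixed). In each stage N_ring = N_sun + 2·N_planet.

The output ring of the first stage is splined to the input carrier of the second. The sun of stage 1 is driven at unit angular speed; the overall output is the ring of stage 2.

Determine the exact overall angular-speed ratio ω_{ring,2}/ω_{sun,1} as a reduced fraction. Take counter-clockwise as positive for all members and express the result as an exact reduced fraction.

Stage 1: N_ring = 32 + 2·28 = 88
Stage 1: 32(ω_s−ω_c) = −88(ω_r−ω_c),  ω_c=0, ω_s=1
Stage 1: ω_r = 0 − (32/88)(1−0) = -4/11
  ⇒ ω_r¹/ω_s¹ = -4/11
Stage 2: N_ring = 31 + 2·26 = 83
Stage 2: 31(ω_s−ω_c) = −83(ω_r−ω_c),  ω_s=0, ω_c=1
Stage 2: ω_r = 1 − (31/83)(0−1) = 114/83
  ⇒ ω_r²/ω_c² = 114/83
Coupling ω_c² = ω_r¹ ⇒ overall = -4/11 × 114/83 = -456/913

-456/913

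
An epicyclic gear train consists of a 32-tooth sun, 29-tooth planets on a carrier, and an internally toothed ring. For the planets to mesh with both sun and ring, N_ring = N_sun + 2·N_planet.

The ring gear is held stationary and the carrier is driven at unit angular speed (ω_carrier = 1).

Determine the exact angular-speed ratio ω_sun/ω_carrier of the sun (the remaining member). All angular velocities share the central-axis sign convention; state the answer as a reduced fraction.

N_ring = 32 + 2·29 = 90
32(ω_s−ω_c) = −90(ω_r−ω_c),  ω_r=0, ω_c=1
ω_s = 1 − (90/32)(0−1) = 61/16
ω_s/ω_c = 61/16

61/16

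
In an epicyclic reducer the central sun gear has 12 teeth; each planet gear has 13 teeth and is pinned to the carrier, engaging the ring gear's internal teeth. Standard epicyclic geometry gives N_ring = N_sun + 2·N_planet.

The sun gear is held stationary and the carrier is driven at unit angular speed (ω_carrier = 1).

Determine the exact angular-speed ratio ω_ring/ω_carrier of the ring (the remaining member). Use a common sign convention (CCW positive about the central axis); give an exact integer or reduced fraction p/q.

N_ring = 12 + 2·13 = 38
12(ω_s−ω_c) = −38(ω_r−ω_c),  ω_s=0, ω_c=1
ω_r = 1 − (12/38)(0−1) = 25/19
ω_r/ω_c = 25/19

25/19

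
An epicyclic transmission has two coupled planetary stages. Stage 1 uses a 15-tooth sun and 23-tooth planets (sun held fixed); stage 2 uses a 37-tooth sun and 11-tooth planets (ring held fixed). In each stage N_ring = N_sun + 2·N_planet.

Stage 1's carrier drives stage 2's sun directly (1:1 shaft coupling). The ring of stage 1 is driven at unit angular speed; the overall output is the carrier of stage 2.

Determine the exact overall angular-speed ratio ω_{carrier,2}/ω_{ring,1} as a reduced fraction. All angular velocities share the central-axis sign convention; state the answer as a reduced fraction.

Stage 1: N_ring = 15 + 2·23 = 61
Stage 1: 15(ω_s−ω_c) = −61(ω_r−ω_c),  ω_s=0, ω_r=1
Stage 1: 15(0−ω_c) = −61(1−ω_c)  ⇒  76ω_c = 61  ⇒  ω_c = 61/76
  ⇒ ω_c¹/ω_r¹ = 61/76
Stage 2: N_ring = 37 + 2·11 = 59
Stage 2: 37(ω_s−ω_c) = −59(ω_r−ω_c),  ω_r=0, ω_s=1
Stage 2: 37(1−ω_c) = −59(0−ω_c)  ⇒  96ω_c = 37  ⇒  ω_c = 37/96
  ⇒ ω_c²/ω_s² = 37/96
Coupling ω_s² = ω_c¹ ⇒ overall = 61/76 × 37/96 = 2257/7296

2257/7296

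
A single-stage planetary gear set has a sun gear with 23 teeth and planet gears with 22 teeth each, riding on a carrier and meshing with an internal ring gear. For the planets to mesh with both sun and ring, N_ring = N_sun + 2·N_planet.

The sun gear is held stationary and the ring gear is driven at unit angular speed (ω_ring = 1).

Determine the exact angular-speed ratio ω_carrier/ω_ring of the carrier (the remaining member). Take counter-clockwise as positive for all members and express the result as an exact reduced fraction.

N_ring = 23 + 2·22 = 67
23(ω_s−ω_c) = −67(ω_r−ω_c),  ω_s=0, ω_r=1
23(0−ω_c) = −67(1−ω_c)  ⇒  90ω_c = 67  ⇒  ω_c = 67/90
ω_c/ω_r = 67/90

67/90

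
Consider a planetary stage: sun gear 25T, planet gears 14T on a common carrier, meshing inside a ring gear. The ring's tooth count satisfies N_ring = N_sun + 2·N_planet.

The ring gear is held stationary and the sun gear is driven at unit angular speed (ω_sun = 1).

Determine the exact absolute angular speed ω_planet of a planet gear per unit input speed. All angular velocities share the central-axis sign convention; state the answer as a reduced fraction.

-25/28

N_ring = 25 + 2·14 = 53
25(ω_s−ω_c) = −53(ω_r−ω_c),  ω_r=0, ω_s=1
25(1−ω_c) = −53(0−ω_c)  ⇒  78ω_c = 25  ⇒  ω_c = 25/78
sun–planet: 25·(1−25/78) = −14·(ω_p−ω_c)  ⇒  ω_p−ω_c = −(25/14)·(53/78) = -1325/1092
ω_p = 25/78 − 1325/1092 = -25/28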